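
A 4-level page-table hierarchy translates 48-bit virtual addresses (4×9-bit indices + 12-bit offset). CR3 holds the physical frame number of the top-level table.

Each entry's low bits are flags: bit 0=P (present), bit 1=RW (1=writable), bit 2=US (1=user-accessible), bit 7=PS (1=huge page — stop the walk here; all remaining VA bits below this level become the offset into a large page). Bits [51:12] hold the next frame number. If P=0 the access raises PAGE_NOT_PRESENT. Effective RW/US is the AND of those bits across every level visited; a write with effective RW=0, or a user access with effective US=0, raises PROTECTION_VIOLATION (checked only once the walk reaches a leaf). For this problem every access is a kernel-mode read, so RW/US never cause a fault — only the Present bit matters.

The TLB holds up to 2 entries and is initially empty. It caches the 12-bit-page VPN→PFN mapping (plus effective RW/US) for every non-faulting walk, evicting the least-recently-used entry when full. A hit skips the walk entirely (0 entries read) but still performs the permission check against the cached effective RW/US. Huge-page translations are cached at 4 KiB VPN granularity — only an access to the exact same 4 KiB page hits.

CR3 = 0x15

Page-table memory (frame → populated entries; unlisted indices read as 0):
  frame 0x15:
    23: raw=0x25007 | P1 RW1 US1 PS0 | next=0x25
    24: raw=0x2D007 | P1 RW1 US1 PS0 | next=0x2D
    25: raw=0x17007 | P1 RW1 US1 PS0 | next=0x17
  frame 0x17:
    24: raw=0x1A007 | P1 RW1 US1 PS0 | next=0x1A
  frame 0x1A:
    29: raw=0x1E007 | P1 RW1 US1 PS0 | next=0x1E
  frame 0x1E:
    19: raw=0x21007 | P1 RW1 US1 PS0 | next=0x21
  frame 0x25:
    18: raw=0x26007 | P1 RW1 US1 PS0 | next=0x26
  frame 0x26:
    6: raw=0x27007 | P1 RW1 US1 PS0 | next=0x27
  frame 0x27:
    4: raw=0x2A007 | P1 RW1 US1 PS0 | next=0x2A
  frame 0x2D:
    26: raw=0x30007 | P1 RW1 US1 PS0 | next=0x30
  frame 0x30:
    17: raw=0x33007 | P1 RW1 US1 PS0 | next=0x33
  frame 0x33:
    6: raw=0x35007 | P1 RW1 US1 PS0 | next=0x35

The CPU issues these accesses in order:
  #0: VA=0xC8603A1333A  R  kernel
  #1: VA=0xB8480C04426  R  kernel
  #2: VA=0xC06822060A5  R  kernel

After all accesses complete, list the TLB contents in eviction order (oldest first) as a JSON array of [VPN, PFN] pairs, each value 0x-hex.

Trace:
#0 VA=0xC8603A1333A (r,kernel):
  L0: frame=0x15 idx=25 entry=0x17007 [P=1 RW=1 US=1 PS=0]
  L1: frame=0x17 idx=24 entry=0x1A007 [P=1 RW=1 US=1 PS=0]
  L2: frame=0x1A idx=29 entry=0x1E007 [P=1 RW=1 US=1 PS=0]
  L3: frame=0x1E idx=19 entry=0x21007 [P=1 RW=1 US=1 PS=0]
  → PA=0x2133A  (4 entries read)
#1 VA=0xB8480C04426 (r,kernel):
  L0: frame=0x15 idx=23 entry=0x25007 [P=1 RW=1 US=1 PS=0]
  L1: frame=0x25 idx=18 entry=0x26007 [P=1 RW=1 US=1 PS=0]
  L2: frame=0x26 idx=6 entry=0x27007 [P=1 RW=1 US=1 PS=0]
  L3: frame=0x27 idx=4 entry=0x2A007 [P=1 RW=1 US=1 PS=0]
  → PA=0x2A426  (4 entries read)
#2 VA=0xC06822060A5 (r,kernel):
  L0: frame=0x15 idx=24 entry=0x2D007 [P=1 RW=1 US=1 PS=0]
  L1: frame=0x2D idx=26 entry=0x30007 [P=1 RW=1 US=1 PS=0]
  L2: frame=0x30 idx=17 entry=0x33007 [P=1 RW=1 US=1 PS=0]
  L3: frame=0x33 idx=6 entry=0x35007 [P=1 RW=1 US=1 PS=0]
  → PA=0x350A5  (4 entries read)

TLB: [["0xB8480C04", "0x2A"], ["0xC0682206", "0x35"]]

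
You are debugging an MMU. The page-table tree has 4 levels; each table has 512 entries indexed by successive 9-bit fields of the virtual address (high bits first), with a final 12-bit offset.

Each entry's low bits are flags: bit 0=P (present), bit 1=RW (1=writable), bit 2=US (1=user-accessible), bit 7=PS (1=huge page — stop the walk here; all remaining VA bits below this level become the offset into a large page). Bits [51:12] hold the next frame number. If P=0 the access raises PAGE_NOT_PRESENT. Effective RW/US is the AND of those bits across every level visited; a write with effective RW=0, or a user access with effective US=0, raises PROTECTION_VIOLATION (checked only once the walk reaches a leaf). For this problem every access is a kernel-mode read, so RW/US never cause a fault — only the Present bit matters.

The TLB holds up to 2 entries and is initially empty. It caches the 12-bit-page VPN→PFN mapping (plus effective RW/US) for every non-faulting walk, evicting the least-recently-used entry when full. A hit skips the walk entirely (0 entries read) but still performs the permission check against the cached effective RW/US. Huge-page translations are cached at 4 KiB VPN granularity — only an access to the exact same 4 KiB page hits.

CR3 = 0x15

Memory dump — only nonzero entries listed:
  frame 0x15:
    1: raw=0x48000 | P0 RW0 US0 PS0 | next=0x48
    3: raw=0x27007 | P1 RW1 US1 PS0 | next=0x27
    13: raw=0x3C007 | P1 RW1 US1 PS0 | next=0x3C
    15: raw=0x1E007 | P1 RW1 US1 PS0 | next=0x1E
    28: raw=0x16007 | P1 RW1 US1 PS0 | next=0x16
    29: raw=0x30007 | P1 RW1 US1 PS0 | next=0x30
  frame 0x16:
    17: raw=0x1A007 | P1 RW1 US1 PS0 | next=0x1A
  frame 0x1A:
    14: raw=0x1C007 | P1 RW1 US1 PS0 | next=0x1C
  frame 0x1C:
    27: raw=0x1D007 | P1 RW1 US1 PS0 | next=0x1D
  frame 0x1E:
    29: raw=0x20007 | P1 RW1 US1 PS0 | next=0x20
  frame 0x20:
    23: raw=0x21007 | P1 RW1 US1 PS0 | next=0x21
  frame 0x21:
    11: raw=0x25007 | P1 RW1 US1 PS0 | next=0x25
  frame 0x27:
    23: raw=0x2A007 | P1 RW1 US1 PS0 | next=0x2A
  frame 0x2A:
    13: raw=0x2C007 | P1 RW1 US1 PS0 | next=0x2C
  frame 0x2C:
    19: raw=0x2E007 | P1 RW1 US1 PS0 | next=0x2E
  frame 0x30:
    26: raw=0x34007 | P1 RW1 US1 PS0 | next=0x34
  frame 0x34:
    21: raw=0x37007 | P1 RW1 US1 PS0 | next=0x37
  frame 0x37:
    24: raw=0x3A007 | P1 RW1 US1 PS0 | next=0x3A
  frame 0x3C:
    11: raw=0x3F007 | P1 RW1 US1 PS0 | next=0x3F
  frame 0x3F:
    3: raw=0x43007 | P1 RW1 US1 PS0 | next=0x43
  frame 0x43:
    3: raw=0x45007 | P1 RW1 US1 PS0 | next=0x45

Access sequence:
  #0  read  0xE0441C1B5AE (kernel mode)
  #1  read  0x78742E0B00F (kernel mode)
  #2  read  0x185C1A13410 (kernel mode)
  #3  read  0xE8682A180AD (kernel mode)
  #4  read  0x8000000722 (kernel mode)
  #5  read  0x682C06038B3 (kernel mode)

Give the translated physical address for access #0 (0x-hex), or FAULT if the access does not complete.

Walk each access:
#0 VA=0xE0441C1B5AE (r,kernel):
  lvl0: tbl 0x15, slot 28 ⇒ 0x16007 (P1/RW1/US1/PS0)
  lvl1: tbl 0x16, slot 17 ⇒ 0x1A007 (P1/RW1/US1/PS0)
  lvl2: tbl 0x1A, slot 14 ⇒ 0x1C007 (P1/RW1/US1/PS0)
  lvl3: tbl 0x1C, slot 27 ⇒ 0x1D007 (P1/RW1/US1/PS0)
  ⇒ phys 0x1D5AE  [4 reads]
#1 VA=0x78742E0B00F (r,kernel):
  lvl0: tbl 0x15, slot 15 ⇒ 0x1E007 (P1/RW1/US1/PS0)
  lvl1: tbl 0x1E, slot 29 ⇒ 0x20007 (P1/RW1/US1/PS0)
  lvl2: tbl 0x20, slot 23 ⇒ 0x21007 (P1/RW1/US1/PS0)
  lvl3: tbl 0x21, slot 11 ⇒ 0x25007 (P1/RW1/US1/PS0)
  ⇒ phys 0x2500F  [4 reads]
#2 VA=0x185C1A13410 (r,kernel):
  lvl0: tbl 0x15, slot 3 ⇒ 0x27007 (P1/RW1/US1/PS0)
  lvl1: tbl 0x27, slot 23 ⇒ 0x2A007 (P1/RW1/US1/PS0)
  lvl2: tbl 0x2A, slot 13 ⇒ 0x2C007 (P1/RW1/US1/PS0)
  lvl3: tbl 0x2C, slot 19 ⇒ 0x2E007 (P1/RW1/US1/PS0)
  ⇒ phys 0x2E410  [4 reads]
#3 VA=0xE8682A180AD (r,kernel):
  lvl0: tbl 0x15, slot 29 ⇒ 0x30007 (P1/RW1/US1/PS0)
  lvl1: tbl 0x30, slot 26 ⇒ 0x34007 (P1/RW1/US1/PS0)
  lvl2: tbl 0x34, slot 21 ⇒ 0x37007 (P1/RW1/US1/PS0)
  lvl3: tbl 0x37, slot 24 ⇒ 0x3A007 (P1/RW1/US1/PS0)
  ⇒ phys 0x3A0AD  [4 reads]
#4 VA=0x8000000722 (r,kernel):
  lvl0: tbl 0x15, slot 1 ⇒ 0x48000 (P0/RW0/US0/PS0)
  ⇒ fault: PAGE_NOT_PRESENT  — 1 lookups
#5 VA=0x682C06038B3 (r,kernel):
  lvl0: tbl 0x15, slot 13 ⇒ 0x3C007 (P1/RW1/US1/PS0)
  lvl1: tbl 0x3C, slot 11 ⇒ 0x3F007 (P1/RW1/US1/PS0)
  lvl2: tbl 0x3F, slot 3 ⇒ 0x43007 (P1/RW1/US1/PS0)
  lvl3: tbl 0x43, slot 3 ⇒ 0x45007 (P1/RW1/US1/PS0)
  ⇒ phys 0x458B3  [4 reads]

Access #0 PA: 0x1D5AE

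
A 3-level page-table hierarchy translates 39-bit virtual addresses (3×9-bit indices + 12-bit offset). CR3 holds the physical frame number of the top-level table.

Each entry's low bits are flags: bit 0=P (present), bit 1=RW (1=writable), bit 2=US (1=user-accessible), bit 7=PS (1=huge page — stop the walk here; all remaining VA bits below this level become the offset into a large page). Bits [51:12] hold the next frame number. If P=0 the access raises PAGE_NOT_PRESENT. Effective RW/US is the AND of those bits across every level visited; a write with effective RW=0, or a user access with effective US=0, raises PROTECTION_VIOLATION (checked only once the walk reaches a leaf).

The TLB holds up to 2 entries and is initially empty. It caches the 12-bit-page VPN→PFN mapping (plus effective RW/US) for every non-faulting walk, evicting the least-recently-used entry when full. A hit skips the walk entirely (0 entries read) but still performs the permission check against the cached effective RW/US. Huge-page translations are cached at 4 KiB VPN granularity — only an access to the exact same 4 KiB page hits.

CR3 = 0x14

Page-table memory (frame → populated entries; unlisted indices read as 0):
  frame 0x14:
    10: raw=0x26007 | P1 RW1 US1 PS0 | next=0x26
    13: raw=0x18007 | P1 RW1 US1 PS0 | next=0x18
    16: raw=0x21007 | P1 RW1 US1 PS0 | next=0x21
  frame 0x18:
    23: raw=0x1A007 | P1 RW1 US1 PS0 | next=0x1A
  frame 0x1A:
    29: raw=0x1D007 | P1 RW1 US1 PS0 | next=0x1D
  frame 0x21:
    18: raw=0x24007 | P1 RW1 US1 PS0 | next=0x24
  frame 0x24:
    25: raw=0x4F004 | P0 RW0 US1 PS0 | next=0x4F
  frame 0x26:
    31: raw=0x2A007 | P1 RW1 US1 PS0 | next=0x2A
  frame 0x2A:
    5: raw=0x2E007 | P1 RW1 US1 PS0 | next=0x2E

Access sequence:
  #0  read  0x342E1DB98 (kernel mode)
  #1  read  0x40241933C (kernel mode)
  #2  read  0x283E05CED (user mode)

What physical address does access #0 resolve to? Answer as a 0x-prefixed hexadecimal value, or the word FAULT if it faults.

Walk each access:
#0 VA=0x342E1DB98 (r,kernel):
  L0: frame=0x14 idx=13 entry=0x18007 [P=1 RW=1 US=1 PS=0]
  L1: frame=0x18 idx=23 entry=0x1A007 [P=1 RW=1 US=1 PS=0]
  L2: frame=0x1A idx=29 entry=0x1D007 [P=1 RW=1 US=1 PS=0]
  → PA=0x1DB98  (3 entries read)
#1 VA=0x40241933C (r,kernel):
  L0: frame=0x14 idx=16 entry=0x21007 [P=1 RW=1 US=1 PS=0]
  L1: frame=0x21 idx=18 entry=0x24007 [P=1 RW=1 US=1 PS=0]
  L2: frame=0x24 idx=25 entry=0x4F004 [P=0 RW=0 US=1 PS=0]
  → PAGE_NOT_PRESENT  (3 entries read)
#2 VA=0x283E05CED (r,user):
  L0: frame=0x14 idx=10 entry=0x26007 [P=1 RW=1 US=1 PS=0]
  L1: frame=0x26 idx=31 entry=0x2A007 [P=1 RW=1 US=1 PS=0]
  L2: frame=0x2A idx=5 entry=0x2E007 [P=1 RW=1 US=1 PS=0]
  → PA=0x2ECED  (3 entries read)

Access #0 PA: 0x1DB98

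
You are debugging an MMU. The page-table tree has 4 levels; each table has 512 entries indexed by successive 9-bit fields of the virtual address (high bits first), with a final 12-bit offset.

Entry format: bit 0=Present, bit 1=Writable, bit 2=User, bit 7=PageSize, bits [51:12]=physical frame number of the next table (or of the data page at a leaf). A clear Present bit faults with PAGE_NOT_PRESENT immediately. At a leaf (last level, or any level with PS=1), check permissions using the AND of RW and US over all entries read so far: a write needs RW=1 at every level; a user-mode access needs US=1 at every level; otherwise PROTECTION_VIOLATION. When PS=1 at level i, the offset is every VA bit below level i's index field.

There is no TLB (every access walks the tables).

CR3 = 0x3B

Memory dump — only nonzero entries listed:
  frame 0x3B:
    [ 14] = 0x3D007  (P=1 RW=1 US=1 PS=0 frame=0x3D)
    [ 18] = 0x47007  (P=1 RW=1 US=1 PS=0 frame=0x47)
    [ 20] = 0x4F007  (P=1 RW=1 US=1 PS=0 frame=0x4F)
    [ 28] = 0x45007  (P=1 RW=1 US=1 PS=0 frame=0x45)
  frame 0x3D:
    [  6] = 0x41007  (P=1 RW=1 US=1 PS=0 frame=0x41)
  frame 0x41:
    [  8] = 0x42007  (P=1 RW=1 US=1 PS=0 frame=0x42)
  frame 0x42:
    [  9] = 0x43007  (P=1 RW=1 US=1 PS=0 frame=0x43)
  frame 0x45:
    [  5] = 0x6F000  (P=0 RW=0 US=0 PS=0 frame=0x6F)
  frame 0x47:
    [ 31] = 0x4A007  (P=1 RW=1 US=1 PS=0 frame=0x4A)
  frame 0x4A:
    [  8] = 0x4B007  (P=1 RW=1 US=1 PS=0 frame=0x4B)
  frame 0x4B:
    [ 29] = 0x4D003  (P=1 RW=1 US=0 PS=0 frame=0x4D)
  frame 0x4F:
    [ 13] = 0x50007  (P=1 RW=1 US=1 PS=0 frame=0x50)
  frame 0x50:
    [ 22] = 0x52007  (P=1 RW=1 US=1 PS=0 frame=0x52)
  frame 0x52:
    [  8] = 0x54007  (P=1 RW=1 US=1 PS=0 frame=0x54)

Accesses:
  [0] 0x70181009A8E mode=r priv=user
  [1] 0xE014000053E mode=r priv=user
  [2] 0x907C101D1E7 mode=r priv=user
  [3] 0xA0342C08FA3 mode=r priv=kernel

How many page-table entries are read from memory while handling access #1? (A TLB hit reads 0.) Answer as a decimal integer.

Walk each access:
#0 VA=0x70181009A8E (r,user):
  L0 @0x3B[14] → 0x3D007  P=1,RW=1,US=1,PS=0
  L1 @0x3D[6] → 0x41007  P=1,RW=1,US=1,PS=0
  L2 @0x41[8] → 0x42007  P=1,RW=1,US=1,PS=0
  L3 @0x42[9] → 0x43007  P=1,RW=1,US=1,PS=0
  ⇒ phys 0x43A8E  [4 reads]
#1 VA=0xE014000053E (r,user):
  L0 @0x3B[28] → 0x45007  P=1,RW=1,US=1,PS=0
  L1 @0x45[5] → 0x6F000  P=0,RW=0,US=0,PS=0
  ✗ PAGE_NOT_PRESENT  [2 reads]
#2 VA=0x907C101D1E7 (r,user):
  L0 @0x3B[18] → 0x47007  P=1,RW=1,US=1,PS=0
  L1 @0x47[31] → 0x4A007  P=1,RW=1,US=1,PS=0
  L2 @0x4A[8] → 0x4B007  P=1,RW=1,US=1,PS=0
  L3 @0x4B[29] → 0x4D003  P=1,RW=1,US=0,PS=0
  ✗ PROTECTION_VIOLATION  [4 reads]
#3 VA=0xA0342C08FA3 (r,kernel):
  L0 @0x3B[20] → 0x4F007  P=1,RW=1,US=1,PS=0
  L1 @0x4F[13] → 0x50007  P=1,RW=1,US=1,PS=0
  L2 @0x50[22] → 0x52007  P=1,RW=1,US=1,PS=0
  L3 @0x52[8] → 0x54007  P=1,RW=1,US=1,PS=0
  ⇒ phys 0x54FA3  [4 reads]

Entries read for #1: 2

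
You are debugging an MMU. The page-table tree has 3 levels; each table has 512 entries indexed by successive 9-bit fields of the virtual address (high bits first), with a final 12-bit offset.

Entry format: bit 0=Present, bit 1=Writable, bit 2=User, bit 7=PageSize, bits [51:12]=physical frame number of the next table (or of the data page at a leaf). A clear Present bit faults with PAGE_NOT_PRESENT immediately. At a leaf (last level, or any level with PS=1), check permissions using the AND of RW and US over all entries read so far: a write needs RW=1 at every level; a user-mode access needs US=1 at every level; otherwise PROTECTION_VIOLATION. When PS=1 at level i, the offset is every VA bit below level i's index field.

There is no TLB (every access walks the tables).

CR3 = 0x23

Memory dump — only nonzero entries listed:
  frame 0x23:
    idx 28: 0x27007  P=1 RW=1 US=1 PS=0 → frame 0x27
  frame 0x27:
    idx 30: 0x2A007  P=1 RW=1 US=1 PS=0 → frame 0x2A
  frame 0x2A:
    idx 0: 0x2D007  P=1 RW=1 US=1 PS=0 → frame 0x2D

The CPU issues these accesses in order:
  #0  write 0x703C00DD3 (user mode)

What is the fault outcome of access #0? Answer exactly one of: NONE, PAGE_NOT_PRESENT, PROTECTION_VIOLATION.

Per-access translation:
#0 VA=0x703C00DD3 (w,user):
  [0] read 0x23 idx=28: raw=0x27007 flags P=1 W=1 U=1 S=0
  [1] read 0x27 idx=30: raw=0x2A007 flags P=1 W=1 U=1 S=0
  [2] read 0x2A idx=0: raw=0x2D007 flags P=1 W=1 U=1 S=0
  ✓ 0x2DDD3  — 3 lookups

Access #0 fault: NONE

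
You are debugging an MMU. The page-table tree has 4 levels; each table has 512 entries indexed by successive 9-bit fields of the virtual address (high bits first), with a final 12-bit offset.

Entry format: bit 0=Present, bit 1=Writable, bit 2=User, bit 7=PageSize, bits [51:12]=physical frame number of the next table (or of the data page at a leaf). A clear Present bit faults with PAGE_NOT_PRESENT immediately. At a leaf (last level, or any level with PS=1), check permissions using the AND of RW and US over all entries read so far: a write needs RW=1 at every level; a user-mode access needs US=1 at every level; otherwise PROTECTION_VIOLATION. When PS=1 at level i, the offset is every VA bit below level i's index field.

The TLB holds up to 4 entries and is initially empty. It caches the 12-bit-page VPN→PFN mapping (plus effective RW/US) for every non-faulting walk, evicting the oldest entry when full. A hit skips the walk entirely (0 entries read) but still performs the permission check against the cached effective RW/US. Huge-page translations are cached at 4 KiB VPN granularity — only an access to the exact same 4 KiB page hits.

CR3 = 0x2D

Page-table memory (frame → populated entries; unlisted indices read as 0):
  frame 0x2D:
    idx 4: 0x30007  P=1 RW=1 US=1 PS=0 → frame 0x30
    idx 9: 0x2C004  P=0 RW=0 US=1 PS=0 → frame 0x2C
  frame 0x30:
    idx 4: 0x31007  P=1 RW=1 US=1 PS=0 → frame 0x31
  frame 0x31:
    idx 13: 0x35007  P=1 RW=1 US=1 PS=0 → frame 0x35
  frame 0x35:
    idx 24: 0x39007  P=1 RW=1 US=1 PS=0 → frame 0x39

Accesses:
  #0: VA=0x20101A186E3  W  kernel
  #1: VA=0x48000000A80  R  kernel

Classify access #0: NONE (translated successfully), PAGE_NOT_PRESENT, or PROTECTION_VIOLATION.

Walk each access:
#0 VA=0x20101A186E3 (w,kernel):
  lvl0: tbl 0x2D, slot 4 ⇒ 0x30007 (P1/RW1/US1/PS0)
  lvl1: tbl 0x30, slot 4 ⇒ 0x31007 (P1/RW1/US1/PS0)
  lvl2: tbl 0x31, slot 13 ⇒ 0x35007 (P1/RW1/US1/PS0)
  lvl3: tbl 0x35, slot 24 ⇒ 0x39007 (P1/RW1/US1/PS0)
  → PA=0x396E3  (4 entries read)
#1 VA=0x48000000A80 (r,kernel):
  lvl0: tbl 0x2D, slot 9 ⇒ 0x2C004 (P0/RW0/US1/PS0)
  → PAGE_NOT_PRESENT  (1 entries read)

Access #0 fault: NONE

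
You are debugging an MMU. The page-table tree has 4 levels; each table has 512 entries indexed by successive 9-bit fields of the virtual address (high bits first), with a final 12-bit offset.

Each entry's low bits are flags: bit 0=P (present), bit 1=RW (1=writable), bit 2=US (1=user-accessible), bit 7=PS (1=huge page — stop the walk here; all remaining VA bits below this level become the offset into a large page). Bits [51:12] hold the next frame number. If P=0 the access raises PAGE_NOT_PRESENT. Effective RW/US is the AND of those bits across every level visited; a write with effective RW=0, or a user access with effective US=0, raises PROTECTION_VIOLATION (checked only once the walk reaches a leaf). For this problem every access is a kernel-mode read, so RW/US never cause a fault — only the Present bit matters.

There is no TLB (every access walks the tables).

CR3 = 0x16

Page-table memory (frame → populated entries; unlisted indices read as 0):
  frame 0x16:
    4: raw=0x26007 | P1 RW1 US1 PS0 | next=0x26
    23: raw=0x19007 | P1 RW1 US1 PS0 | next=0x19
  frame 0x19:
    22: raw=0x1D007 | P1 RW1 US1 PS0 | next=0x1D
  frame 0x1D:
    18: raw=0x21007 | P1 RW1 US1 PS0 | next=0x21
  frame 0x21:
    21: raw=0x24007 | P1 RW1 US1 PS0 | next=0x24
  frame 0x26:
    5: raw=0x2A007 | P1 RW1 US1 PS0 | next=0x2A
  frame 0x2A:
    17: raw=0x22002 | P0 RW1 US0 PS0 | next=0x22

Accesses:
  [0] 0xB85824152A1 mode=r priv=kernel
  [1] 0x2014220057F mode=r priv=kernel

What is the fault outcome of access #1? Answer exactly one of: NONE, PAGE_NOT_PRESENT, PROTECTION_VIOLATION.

Walk each access:
#0 VA=0xB85824152A1 (r,kernel):
  [0] read 0x16 idx=23: raw=0x19007 flags P=1 W=1 U=1 S=0
  [1] read 0x19 idx=22: raw=0x1D007 flags P=1 W=1 U=1 S=0
  [2] read 0x1D idx=18: raw=0x21007 flags P=1 W=1 U=1 S=0
  [3] read 0x21 idx=21: raw=0x24007 flags P=1 W=1 U=1 S=0
  ✓ 0x242A1  — 4 lookups
#1 VA=0x2014220057F (r,kernel):
  [0] read 0x16 idx=4: raw=0x26007 flags P=1 W=1 U=1 S=0
  [1] read 0x26 idx=5: raw=0x2A007 flags P=1 W=1 U=1 S=0
  [2] read 0x2A idx=17: raw=0x22002 flags P=0 W=1 U=0 S=0
  → PAGE_NOT_PRESENT  (3 entries read)

Access #1 fault: PAGE_NOT_PRESENT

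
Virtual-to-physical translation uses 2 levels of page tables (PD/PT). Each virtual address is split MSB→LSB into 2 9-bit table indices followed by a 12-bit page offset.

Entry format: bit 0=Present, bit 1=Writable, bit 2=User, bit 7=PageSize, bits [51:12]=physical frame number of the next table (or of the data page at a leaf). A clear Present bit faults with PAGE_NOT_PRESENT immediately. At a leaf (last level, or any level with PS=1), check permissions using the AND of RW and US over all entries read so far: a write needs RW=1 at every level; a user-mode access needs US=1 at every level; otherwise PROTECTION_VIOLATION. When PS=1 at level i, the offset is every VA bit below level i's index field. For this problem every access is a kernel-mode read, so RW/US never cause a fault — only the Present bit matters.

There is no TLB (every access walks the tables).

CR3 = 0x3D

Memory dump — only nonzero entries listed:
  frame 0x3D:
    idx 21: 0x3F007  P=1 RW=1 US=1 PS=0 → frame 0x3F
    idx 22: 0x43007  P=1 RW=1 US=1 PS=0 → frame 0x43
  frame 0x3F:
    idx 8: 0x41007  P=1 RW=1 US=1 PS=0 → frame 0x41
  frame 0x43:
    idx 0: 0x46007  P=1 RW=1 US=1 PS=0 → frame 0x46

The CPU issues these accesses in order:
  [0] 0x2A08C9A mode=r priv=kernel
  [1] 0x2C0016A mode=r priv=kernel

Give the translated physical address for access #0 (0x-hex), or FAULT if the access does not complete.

Per-access translation:
#0 VA=0x2A08C9A (r,kernel):
  L0 @0x3D[21] → 0x3F007  P=1,RW=1,US=1,PS=0
  L1 @0x3F[8] → 0x41007  P=1,RW=1,US=1,PS=0
  → PA=0x41C9A  (2 entries read)
#1 VA=0x2C0016A (r,kernel):
  L0 @0x3D[22] → 0x43007  P=1,RW=1,US=1,PS=0
  L1 @0x43[0] → 0x46007  P=1,RW=1,US=1,PS=0
  → PA=0x4616A  (2 entries read)

Access #0 PA: 0x41C9A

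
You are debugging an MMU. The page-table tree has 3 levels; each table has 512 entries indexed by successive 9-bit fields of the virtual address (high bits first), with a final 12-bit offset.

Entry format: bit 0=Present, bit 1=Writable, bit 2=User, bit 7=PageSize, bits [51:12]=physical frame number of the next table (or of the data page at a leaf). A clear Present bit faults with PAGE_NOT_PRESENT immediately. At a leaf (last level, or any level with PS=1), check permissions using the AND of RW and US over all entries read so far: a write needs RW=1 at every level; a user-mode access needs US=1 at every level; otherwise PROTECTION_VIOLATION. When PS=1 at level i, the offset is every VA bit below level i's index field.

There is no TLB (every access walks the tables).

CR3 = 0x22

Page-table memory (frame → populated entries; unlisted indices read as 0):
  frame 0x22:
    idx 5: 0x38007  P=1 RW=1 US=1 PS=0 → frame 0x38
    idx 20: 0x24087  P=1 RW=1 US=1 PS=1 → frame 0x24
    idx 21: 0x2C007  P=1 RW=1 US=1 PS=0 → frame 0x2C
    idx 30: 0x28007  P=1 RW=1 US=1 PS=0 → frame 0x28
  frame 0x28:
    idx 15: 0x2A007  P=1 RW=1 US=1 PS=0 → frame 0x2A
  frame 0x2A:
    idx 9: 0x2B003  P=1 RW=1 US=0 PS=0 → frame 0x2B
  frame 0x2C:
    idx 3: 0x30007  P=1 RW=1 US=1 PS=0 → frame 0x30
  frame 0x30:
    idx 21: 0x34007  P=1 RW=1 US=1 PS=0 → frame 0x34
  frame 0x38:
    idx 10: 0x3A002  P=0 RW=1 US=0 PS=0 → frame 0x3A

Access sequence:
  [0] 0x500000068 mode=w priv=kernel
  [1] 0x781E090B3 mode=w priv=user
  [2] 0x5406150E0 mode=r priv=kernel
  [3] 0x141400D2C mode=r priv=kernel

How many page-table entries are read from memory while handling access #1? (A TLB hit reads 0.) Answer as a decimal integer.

Per-access translation:
#0 VA=0x500000068 (w,kernel):
  lvl0: tbl 0x22, slot 20 ⇒ 0x24087 (P1/RW1/US1/PS1)
  → PA=0x24068 (huge @L0)  (1 entries read)
#1 VA=0x781E090B3 (w,user):
  lvl0: tbl 0x22, slot 30 ⇒ 0x28007 (P1/RW1/US1/PS0)
  lvl1: tbl 0x28, slot 15 ⇒ 0x2A007 (P1/RW1/US1/PS0)
  lvl2: tbl 0x2A, slot 9 ⇒ 0x2B003 (P1/RW1/US0/PS0)
  ✗ PROTECTION_VIOLATION  [3 reads]
#2 VA=0x5406150E0 (r,kernel):
  lvl0: tbl 0x22, slot 21 ⇒ 0x2C007 (P1/RW1/US1/PS0)
  lvl1: tbl 0x2C, slot 3 ⇒ 0x30007 (P1/RW1/US1/PS0)
  lvl2: tbl 0x30, slot 21 ⇒ 0x34007 (P1/RW1/US1/PS0)
  → PA=0x340E0  (3 entries read)
#3 VA=0x141400D2C (r,kernel):
  lvl0: tbl 0x22, slot 5 ⇒ 0x38007 (P1/RW1/US1/PS0)
  lvl1: tbl 0x38, slot 10 ⇒ 0x3A002 (P0/RW1/US0/PS0)
  ✗ PAGE_NOT_PRESENT  [2 reads]

Entries read for #1: 3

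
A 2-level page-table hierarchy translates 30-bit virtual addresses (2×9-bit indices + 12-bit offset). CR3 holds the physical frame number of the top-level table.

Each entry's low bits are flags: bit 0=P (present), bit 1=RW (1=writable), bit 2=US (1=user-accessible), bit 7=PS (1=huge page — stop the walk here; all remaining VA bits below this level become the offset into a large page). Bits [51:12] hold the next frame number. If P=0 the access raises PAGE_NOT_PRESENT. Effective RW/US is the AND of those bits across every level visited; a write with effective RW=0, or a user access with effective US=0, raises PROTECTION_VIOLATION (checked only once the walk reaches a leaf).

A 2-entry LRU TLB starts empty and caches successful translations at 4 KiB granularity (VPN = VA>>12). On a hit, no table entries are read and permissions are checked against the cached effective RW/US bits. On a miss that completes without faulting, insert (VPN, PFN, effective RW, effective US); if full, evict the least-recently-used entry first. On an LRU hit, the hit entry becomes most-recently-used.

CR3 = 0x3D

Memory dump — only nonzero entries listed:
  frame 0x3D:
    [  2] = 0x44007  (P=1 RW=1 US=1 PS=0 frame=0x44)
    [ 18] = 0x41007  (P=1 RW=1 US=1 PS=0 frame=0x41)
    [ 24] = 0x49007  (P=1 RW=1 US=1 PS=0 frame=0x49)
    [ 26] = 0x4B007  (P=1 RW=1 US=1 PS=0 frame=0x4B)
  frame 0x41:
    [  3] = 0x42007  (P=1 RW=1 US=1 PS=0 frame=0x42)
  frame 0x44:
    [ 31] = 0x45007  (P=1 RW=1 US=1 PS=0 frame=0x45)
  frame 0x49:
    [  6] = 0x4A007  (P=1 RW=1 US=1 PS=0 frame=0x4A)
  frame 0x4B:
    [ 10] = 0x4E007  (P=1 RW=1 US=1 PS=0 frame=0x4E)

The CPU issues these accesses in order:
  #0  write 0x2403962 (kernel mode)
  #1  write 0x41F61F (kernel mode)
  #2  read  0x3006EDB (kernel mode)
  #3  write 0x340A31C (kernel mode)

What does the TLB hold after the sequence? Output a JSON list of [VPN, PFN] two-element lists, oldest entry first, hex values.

Per-access translation:
#0 VA=0x2403962 (w,kernel):
  lvl0: tbl 0x3D, slot 18 ⇒ 0x41007 (P1/RW1/US1/PS0)
  lvl1: tbl 0x41, slot 3 ⇒ 0x42007 (P1/RW1/US1/PS0)
  ⇒ phys 0x42962  [2 reads]
#1 VA=0x41F61F (w,kernel):
  lvl0: tbl 0x3D, slot 2 ⇒ 0x44007 (P1/RW1/US1/PS0)
  lvl1: tbl 0x44, slot 31 ⇒ 0x45007 (P1/RW1/US1/PS0)
  ⇒ phys 0x4561F  [2 reads]
#2 VA=0x3006EDB (r,kernel):
  lvl0: tbl 0x3D, slot 24 ⇒ 0x49007 (P1/RW1/US1/PS0)
  lvl1: tbl 0x49, slot 6 ⇒ 0x4A007 (P1/RW1/US1/PS0)
  ⇒ phys 0x4AEDB  [2 reads]
#3 VA=0x340A31C (w,kernel):
  lvl0: tbl 0x3D, slot 26 ⇒ 0x4B007 (P1/RW1/US1/PS0)
  lvl1: tbl 0x4B, slot 10 ⇒ 0x4E007 (P1/RW1/US1/PS0)
  ⇒ phys 0x4E31C  [2 reads]

TLB: [["0x3006", "0x4A"], ["0x340A", "0x4E"]]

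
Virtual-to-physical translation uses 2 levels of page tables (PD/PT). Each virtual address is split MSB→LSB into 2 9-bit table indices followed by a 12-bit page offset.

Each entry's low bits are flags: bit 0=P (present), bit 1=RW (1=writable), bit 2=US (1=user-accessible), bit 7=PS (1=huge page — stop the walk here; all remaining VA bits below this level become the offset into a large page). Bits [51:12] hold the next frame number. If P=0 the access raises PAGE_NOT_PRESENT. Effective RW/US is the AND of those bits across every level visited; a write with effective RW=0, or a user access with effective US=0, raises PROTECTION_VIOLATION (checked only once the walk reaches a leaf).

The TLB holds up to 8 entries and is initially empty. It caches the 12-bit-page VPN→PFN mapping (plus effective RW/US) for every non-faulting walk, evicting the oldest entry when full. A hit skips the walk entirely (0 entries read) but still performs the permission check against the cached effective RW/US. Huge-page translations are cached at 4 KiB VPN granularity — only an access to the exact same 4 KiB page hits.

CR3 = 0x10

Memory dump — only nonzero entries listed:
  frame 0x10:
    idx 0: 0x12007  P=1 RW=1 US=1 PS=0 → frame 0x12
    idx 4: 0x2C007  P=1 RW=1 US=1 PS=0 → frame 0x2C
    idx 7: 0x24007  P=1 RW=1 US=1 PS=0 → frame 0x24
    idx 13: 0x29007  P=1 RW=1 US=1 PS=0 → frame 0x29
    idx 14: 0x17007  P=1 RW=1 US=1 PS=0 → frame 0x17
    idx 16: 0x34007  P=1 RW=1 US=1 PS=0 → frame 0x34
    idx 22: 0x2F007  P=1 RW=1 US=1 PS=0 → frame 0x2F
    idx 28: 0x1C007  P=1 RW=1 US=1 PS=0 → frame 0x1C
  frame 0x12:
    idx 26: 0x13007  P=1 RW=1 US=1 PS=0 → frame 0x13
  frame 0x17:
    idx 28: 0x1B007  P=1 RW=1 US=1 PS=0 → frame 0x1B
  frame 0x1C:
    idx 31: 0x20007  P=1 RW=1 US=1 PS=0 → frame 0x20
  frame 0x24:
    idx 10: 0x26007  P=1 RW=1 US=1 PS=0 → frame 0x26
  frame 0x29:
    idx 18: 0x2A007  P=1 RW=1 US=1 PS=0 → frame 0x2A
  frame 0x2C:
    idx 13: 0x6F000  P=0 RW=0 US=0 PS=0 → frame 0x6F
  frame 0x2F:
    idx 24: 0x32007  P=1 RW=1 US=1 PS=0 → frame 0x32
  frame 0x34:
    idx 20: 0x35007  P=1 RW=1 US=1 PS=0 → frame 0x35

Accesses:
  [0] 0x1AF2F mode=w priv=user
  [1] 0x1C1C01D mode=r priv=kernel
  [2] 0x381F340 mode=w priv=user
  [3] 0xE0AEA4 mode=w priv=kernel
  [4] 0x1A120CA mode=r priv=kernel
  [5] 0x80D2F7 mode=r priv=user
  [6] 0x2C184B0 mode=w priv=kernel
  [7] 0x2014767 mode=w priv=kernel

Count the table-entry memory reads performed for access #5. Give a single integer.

Walk each access:
#0 VA=0x1AF2F (w,user):
  L0 @0x10[0] → 0x12007  P=1,RW=1,US=1,PS=0
  L1 @0x12[26] → 0x13007  P=1,RW=1,US=1,PS=0
  → PA=0x13F2F  (2 entries read)
#1 VA=0x1C1C01D (r,kernel):
  L0 @0x10[14] → 0x17007  P=1,RW=1,US=1,PS=0
  L1 @0x17[28] → 0x1B007  P=1,RW=1,US=1,PS=0
  → PA=0x1B01D  (2 entries read)
#2 VA=0x381F340 (w,user):
  L0 @0x10[28] → 0x1C007  P=1,RW=1,US=1,PS=0
  L1 @0x1C[31] → 0x20007  P=1,RW=1,US=1,PS=0
  → PA=0x20340  (2 entries read)
#3 VA=0xE0AEA4 (w,kernel):
  L0 @0x10[7] → 0x24007  P=1,RW=1,US=1,PS=0
  L1 @0x24[10] → 0x26007  P=1,RW=1,US=1,PS=0
  → PA=0x26EA4  (2 entries read)
#4 VA=0x1A120CA (r,kernel):
  L0 @0x10[13] → 0x29007  P=1,RW=1,US=1,PS=0
  L1 @0x29[18] → 0x2A007  P=1,RW=1,US=1,PS=0
  → PA=0x2A0CA  (2 entries read)
#5 VA=0x80D2F7 (r,user):
  L0 @0x10[4] → 0x2C007  P=1,RW=1,US=1,PS=0
  L1 @0x2C[13] → 0x6F000  P=0,RW=0,US=0,PS=0
  → PAGE_NOT_PRESENT  (2 entries read)
#6 VA=0x2C184B0 (w,kernel):
  L0 @0x10[22] → 0x2F007  P=1,RW=1,US=1,PS=0
  L1 @0x2F[24] → 0x32007  P=1,RW=1,US=1,PS=0
  → PA=0x324B0  (2 entries read)
#7 VA=0x2014767 (w,kernel):
  L0 @0x10[16] → 0x34007  P=1,RW=1,US=1,PS=0
  L1 @0x34[20] → 0x35007  P=1,RW=1,US=1,PS=0
  → PA=0x35767  (2 entries read)

Entries read for #5: 2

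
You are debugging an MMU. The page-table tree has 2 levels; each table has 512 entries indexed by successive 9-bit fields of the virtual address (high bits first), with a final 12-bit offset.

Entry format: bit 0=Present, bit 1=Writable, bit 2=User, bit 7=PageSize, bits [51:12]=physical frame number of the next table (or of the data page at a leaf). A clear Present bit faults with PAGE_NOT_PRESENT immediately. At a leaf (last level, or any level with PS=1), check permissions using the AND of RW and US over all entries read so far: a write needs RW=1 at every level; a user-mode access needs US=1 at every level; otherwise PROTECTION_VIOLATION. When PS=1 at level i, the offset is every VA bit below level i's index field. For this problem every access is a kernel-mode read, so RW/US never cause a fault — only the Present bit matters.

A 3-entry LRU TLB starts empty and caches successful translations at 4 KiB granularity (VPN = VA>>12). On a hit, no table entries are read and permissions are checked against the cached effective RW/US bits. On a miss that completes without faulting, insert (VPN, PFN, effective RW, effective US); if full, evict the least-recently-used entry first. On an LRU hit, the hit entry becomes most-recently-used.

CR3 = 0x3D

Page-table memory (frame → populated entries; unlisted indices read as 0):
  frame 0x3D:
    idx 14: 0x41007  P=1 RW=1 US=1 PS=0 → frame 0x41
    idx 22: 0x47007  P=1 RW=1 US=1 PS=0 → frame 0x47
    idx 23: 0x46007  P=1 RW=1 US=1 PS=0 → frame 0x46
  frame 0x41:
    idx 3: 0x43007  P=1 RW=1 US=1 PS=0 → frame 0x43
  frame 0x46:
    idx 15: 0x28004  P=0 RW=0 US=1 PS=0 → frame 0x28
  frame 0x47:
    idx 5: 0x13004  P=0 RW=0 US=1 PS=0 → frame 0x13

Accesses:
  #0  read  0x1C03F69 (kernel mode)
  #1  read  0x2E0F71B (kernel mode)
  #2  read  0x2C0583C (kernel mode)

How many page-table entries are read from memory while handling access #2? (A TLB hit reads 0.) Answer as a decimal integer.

Walk each access:
#0 VA=0x1C03F69 (r,kernel):
  lvl0: tbl 0x3D, slot 14 ⇒ 0x41007 (P1/RW1/US1/PS0)
  lvl1: tbl 0x41, slot 3 ⇒ 0x43007 (P1/RW1/US1/PS0)
  ⇒ phys 0x43F69  [2 reads]
#1 VA=0x2E0F71B (r,kernel):
  lvl0: tbl 0x3D, slot 23 ⇒ 0x46007 (P1/RW1/US1/PS0)
  lvl1: tbl 0x46, slot 15 ⇒ 0x28004 (P0/RW0/US1/PS0)
  → PAGE_NOT_PRESENT  (2 entries read)
#2 VA=0x2C0583C (r,kernel):
  lvl0: tbl 0x3D, slot 22 ⇒ 0x47007 (P1/RW1/US1/PS0)
  lvl1: tbl 0x47, slot 5 ⇒ 0x13004 (P0/RW0/US1/PS0)
  → PAGE_NOT_PRESENT  (2 entries read)

Entries read for #2: 2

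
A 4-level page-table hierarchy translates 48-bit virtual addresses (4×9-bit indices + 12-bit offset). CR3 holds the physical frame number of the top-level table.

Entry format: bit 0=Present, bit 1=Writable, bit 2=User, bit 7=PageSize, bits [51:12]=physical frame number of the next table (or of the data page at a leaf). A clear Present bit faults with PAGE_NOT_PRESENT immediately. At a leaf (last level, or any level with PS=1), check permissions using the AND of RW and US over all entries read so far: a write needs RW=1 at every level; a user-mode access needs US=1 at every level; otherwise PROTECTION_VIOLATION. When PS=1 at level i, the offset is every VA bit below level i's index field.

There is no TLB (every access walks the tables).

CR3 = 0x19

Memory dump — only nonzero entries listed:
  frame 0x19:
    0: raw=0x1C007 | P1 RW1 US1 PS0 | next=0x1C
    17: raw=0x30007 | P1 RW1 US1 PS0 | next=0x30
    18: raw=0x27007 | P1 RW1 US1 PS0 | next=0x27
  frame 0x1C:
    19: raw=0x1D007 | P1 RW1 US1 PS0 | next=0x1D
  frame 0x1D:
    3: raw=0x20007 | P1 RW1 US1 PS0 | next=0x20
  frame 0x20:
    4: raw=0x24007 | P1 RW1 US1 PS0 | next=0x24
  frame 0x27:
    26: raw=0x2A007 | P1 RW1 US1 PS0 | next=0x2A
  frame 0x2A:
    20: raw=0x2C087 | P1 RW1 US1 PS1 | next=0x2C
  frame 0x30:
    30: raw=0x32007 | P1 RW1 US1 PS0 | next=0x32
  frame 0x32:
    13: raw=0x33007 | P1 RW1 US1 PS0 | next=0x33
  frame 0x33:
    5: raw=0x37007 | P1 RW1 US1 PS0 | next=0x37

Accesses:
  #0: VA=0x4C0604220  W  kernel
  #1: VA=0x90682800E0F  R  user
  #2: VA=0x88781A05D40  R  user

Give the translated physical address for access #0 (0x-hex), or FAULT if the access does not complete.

Trace:
#0 VA=0x4C0604220 (w,kernel):
  L0 @0x19[0] → 0x1C007  P=1,RW=1,US=1,PS=0
  L1 @0x1C[19] → 0x1D007  P=1,RW=1,US=1,PS=0
  L2 @0x1D[3] → 0x20007  P=1,RW=1,US=1,PS=0
  L3 @0x20[4] → 0x24007  P=1,RW=1,US=1,PS=0
  ✓ 0x24220  — 4 lookups
#1 VA=0x90682800E0F (r,user):
  L0 @0x19[18] → 0x27007  P=1,RW=1,US=1,PS=0
  L1 @0x27[26] → 0x2A007  P=1,RW=1,US=1,PS=0
  L2 @0x2A[20] → 0x2C087  P=1,RW=1,US=1,PS=1
  ✓ 0x2CE0F (huge @L2)  — 3 lookups
#2 VA=0x88781A05D40 (r,user):
  L0 @0x19[17] → 0x30007  P=1,RW=1,US=1,PS=0
  L1 @0x30[30] → 0x32007  P=1,RW=1,US=1,PS=0
  L2 @0x32[13] → 0x33007  P=1,RW=1,US=1,PS=0
  L3 @0x33[5] → 0x37007  P=1,RW=1,US=1,PS=0
  ✓ 0x37D40  — 4 lookups

Access #0 PA: 0x24220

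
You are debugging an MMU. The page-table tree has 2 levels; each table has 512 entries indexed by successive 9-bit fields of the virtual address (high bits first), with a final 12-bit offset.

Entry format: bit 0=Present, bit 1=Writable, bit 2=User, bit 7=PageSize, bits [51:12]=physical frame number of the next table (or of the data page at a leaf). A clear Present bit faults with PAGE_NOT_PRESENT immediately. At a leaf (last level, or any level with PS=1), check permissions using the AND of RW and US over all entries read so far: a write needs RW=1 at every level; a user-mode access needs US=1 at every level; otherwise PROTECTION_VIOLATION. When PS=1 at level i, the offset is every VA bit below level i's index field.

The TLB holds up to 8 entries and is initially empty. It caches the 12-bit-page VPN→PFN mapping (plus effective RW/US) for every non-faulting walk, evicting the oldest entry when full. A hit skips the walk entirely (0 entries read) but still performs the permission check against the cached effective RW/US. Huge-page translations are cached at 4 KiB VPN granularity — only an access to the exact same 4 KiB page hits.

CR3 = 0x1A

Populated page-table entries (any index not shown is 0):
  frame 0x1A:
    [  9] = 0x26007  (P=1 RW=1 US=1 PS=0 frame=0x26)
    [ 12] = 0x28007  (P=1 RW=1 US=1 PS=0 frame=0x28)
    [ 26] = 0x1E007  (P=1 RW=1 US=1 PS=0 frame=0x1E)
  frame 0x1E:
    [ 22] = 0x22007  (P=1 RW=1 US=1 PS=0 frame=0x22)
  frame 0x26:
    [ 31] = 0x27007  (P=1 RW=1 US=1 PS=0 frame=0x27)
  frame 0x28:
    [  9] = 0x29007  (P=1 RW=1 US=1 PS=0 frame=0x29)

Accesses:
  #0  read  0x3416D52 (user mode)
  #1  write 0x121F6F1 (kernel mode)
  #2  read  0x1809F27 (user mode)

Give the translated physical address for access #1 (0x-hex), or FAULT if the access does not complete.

Trace:
#0 VA=0x3416D52 (r,user):
  L0 @0x1A[26] → 0x1E007  P=1,RW=1,US=1,PS=0
  L1 @0x1E[22] → 0x22007  P=1,RW=1,US=1,PS=0
  → PA=0x22D52  (2 entries read)
#1 VA=0x121F6F1 (w,kernel):
  L0 @0x1A[9] → 0x26007  P=1,RW=1,US=1,PS=0
  L1 @0x26[31] → 0x27007  P=1,RW=1,US=1,PS=0
  → PA=0x276F1  (2 entries read)
#2 VA=0x1809F27 (r,user):
  L0 @0x1A[12] → 0x28007  P=1,RW=1,US=1,PS=0
  L1 @0x28[9] → 0x29007  P=1,RW=1,US=1,PS=0
  → PA=0x29F27  (2 entries read)

Access #1 PA: 0x276F1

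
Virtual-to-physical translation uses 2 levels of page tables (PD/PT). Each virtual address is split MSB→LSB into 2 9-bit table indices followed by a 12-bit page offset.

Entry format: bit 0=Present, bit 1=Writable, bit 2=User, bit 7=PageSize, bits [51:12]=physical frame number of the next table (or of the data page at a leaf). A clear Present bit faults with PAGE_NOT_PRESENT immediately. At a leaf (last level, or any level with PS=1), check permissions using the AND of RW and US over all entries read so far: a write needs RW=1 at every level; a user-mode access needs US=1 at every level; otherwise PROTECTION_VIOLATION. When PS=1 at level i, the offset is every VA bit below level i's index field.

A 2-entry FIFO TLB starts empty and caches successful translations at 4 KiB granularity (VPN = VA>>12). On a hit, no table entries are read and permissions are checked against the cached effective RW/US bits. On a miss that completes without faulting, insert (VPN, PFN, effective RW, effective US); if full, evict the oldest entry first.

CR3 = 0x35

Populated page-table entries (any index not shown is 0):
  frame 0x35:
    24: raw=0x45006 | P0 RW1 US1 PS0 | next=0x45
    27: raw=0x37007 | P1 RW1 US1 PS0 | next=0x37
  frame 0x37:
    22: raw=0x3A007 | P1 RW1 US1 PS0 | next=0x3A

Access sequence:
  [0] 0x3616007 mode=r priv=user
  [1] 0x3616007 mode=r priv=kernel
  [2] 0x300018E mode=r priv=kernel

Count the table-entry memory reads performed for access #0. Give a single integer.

Per-access translation:
#0 VA=0x3616007 (r,user):
  [0] read 0x35 idx=27: raw=0x37007 flags P=1 W=1 U=1 S=0
  [1] read 0x37 idx=22: raw=0x3A007 flags P=1 W=1 U=1 S=0
  ✓ 0x3A007  — 2 lookups
#1 VA=0x3616007 (r,kernel):
  TLB hit vpn=0x3616 → PA=0x3A007
#2 VA=0x300018E (r,kernel):
  [0] read 0x35 idx=24: raw=0x45006 flags P=0 W=1 U=1 S=0
  → PAGE_NOT_PRESENT  (1 entries read)

Entries read for #0: 2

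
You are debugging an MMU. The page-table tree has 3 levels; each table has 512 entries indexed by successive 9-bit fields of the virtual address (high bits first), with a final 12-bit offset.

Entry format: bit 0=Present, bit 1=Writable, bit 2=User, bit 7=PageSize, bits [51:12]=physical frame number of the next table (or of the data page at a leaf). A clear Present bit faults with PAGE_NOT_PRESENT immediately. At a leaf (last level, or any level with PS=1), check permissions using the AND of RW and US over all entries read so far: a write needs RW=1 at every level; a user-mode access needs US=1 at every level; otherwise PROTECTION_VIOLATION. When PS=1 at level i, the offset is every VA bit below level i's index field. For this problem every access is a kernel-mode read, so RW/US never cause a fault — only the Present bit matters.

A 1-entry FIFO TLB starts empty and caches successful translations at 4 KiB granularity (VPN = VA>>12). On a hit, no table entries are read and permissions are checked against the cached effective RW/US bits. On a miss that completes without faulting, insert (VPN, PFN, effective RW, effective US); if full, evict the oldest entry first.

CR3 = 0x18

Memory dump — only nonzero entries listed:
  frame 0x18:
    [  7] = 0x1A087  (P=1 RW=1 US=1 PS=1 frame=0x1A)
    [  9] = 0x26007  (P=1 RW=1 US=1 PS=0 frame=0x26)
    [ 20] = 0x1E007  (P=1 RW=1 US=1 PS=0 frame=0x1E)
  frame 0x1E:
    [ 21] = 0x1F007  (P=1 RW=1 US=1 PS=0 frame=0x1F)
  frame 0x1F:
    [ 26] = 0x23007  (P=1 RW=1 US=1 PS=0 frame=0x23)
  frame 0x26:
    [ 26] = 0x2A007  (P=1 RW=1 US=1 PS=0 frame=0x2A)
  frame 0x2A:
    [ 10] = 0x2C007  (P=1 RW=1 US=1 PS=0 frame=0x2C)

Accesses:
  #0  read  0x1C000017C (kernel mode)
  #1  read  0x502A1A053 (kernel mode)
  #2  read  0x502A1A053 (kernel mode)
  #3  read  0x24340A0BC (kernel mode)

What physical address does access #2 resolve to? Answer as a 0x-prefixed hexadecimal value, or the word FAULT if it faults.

Per-access translation:
#0 VA=0x1C000017C (r,kernel):
  [0] read 0x18 idx=7: raw=0x1A087 flags P=1 W=1 U=1 S=1
  → PA=0x1A17C (huge @L0)  (1 entries read)
#1 VA=0x502A1A053 (r,kernel):
  [0] read 0x18 idx=20: raw=0x1E007 flags P=1 W=1 U=1 S=0
  [1] read 0x1E idx=21: raw=0x1F007 flags P=1 W=1 U=1 S=0
  [2] read 0x1F idx=26: raw=0x23007 flags P=1 W=1 U=1 S=0
  → PA=0x23053  (3 entries read)
#2 VA=0x502A1A053 (r,kernel):
  TLB hit vpn=0x502A1A → PA=0x23053
#3 VA=0x24340A0BC (r,kernel):
  [0] read 0x18 idx=9: raw=0x26007 flags P=1 W=1 U=1 S=0
  [1] read 0x26 idx=26: raw=0x2A007 flags P=1 W=1 U=1 S=0
  [2] read 0x2A idx=10: raw=0x2C007 flags P=1 W=1 U=1 S=0
  → PA=0x2C0BC  (3 entries read)

Access #2 PA: 0x23053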